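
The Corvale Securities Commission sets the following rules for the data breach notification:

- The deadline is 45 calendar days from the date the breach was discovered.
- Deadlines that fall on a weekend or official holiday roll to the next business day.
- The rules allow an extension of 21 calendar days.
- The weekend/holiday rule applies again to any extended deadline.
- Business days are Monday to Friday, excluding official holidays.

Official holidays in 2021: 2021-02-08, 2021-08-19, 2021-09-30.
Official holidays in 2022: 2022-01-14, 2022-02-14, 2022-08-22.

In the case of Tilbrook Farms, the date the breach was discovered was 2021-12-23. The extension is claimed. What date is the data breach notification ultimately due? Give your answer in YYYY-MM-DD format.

2022-02-28

45 calendar days after 2021-12-23 is 2022-02-06.
2022-02-06 falls on a Sunday. Rolling to the next business day gives 2022-02-07, a Monday.
The 21-calendar-day extension moves the deadline from 2022-02-07 to 2022-02-28.
2022-02-28 is a Monday and not a listed holiday, so it stands.
So the filing is due 2022-02-28.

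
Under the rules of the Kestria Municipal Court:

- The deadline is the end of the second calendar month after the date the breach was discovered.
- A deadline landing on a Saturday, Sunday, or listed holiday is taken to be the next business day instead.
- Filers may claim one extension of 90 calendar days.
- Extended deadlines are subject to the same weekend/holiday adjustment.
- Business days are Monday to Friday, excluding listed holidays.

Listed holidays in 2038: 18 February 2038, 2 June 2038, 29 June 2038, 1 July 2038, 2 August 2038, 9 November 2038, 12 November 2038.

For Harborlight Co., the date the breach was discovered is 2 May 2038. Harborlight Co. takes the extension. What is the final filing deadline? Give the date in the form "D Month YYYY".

1 November 2038

2 months after 2 May 2038 falls in July 2038; the last day of that month is 31 July 2038.
31 July 2038 falls on a Saturday. Rolling to the next business day gives 3 August 2038, a Tuesday.
With the 90-day extension, 3 August 2038 becomes 1 November 2038.
1 November 2038 is a Monday and not a listed holiday, so it stands.
Final deadline: 1 November 2038.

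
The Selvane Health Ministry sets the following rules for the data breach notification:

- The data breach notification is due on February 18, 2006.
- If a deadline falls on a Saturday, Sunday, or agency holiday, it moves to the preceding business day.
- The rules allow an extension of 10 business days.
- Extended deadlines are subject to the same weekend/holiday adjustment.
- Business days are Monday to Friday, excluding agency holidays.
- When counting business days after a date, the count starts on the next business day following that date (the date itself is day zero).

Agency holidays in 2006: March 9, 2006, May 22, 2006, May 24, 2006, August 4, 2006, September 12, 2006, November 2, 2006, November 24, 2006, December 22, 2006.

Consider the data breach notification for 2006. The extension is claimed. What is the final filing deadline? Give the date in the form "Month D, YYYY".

Start from the fixed due date, February 18, 2006.
February 18, 2006 falls on a Saturday. Rolling to the preceding business day gives February 17, 2006, a Friday.
Applying the 10-business-day extension: 10 business days after February 17, 2006 is March 3, 2006.
March 3, 2006 (Friday) is already a business day.
So the filing is due March 3, 2006.

March 3, 2006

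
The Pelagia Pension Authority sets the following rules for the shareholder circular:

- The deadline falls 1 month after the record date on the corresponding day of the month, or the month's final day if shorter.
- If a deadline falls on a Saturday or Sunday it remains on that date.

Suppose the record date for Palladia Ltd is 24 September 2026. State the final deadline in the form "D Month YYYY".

1 month after 24 September 2026, on the same day of the month, is 24 October 2026.
24 October 2026 falls on a Saturday. The rules make no weekend/holiday allowance, so it remains 24 October 2026.
So the filing is due 24 October 2026.

24 October 2026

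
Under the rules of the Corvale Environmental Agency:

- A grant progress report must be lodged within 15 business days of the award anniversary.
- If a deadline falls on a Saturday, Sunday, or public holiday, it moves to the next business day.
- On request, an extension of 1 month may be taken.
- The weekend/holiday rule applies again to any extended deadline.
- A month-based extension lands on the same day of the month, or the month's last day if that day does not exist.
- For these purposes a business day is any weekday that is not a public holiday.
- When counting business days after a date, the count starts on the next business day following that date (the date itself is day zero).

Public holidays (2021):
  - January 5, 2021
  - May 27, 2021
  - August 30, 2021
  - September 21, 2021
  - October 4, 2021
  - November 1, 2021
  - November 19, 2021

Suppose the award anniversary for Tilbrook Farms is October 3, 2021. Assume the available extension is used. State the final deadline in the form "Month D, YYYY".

Counting 15 business days after October 3, 2021 (skipping weekends and listed holidays) reaches October 25, 2021.
Since October 25, 2021 is a Monday and not a holiday, the date is unchanged.
Add 1 month to October 25, 2021: November 25, 2021.
November 25, 2021 is a Thursday and not a listed holiday, so it stands.
Final deadline: November 25, 2021.

November 25, 2021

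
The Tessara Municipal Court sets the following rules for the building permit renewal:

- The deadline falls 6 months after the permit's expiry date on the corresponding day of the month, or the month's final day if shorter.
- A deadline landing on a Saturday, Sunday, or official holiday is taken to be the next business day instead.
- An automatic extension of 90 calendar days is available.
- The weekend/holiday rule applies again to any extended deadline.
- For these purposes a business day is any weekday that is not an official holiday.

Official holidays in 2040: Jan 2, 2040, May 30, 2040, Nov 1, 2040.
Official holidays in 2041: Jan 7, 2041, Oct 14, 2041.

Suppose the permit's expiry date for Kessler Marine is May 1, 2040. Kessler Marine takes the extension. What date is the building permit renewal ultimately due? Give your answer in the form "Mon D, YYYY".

6 months from May 1, 2040 is Nov 1, 2040.
Nov 1, 2040 falls on a listed holiday. Rolling to the next business day gives Nov 2, 2040, a Friday.
The 90-calendar-day extension moves the deadline from Nov 2, 2040 to Jan 31, 2041.
Jan 31, 2041 is a Thursday and not a listed holiday, so it stands.
So the filing is due Jan 31, 2041.

Jan 31, 2041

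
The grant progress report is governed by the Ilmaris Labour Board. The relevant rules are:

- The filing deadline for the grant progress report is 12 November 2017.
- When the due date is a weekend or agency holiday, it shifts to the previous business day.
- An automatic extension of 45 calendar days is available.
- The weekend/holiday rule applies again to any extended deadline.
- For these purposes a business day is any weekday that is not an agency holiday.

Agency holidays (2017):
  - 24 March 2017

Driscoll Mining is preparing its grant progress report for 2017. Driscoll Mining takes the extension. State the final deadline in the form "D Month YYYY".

25 December 2017

The statutory due date is 12 November 2017.
12 November 2017 is a Sunday; the preceding business day is 10 November 2017 (Friday).
With the 45-day extension, 10 November 2017 becomes 25 December 2017.
25 December 2017 is a Monday and not a listed holiday, so it stands.
The final due date is 25 December 2017.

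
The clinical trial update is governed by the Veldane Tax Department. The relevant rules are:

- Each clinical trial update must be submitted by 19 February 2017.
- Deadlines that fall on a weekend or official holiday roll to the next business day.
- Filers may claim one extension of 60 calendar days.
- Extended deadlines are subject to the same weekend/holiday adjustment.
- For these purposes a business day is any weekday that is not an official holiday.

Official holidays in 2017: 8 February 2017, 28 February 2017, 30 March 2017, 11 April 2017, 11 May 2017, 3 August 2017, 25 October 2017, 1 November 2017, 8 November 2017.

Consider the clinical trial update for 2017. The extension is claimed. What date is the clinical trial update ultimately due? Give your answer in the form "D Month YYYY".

Start from the fixed due date, 19 February 2017.
19 February 2017 is a Sunday, so it moves to the next business day, 20 February 2017 (Monday).
Applying the 60-calendar-day extension: 20 February 2017 + 60 days = 21 April 2017.
Since 21 April 2017 is a Friday and not a holiday, the date is unchanged.
Final deadline: 21 April 2017.

21 April 2017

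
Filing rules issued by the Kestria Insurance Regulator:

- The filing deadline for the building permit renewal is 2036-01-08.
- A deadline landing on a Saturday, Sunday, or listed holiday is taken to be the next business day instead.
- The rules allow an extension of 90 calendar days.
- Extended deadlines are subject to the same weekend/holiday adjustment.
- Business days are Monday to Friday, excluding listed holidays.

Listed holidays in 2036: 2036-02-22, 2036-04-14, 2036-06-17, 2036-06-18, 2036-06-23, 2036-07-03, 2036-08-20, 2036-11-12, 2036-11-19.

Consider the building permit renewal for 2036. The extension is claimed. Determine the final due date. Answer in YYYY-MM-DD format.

The statutory due date is 2036-01-08.
Since 2036-01-08 is a Tuesday and not a holiday, the date is unchanged.
The 90-calendar-day extension moves the deadline from 2036-01-08 to 2036-04-07.
2036-04-07 (Monday) is already a business day.
Deadline: 2036-04-07.

2036-04-07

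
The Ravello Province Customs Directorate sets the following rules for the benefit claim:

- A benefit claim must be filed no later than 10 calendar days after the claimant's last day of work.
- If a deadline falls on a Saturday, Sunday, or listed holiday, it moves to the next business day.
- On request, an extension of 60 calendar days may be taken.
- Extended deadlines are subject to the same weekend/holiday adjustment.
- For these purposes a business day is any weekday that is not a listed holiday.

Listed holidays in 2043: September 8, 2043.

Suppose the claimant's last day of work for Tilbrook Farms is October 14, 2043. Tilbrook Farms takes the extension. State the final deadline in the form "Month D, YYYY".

Trigger date October 14, 2043 + 10 calendar days = October 24, 2043.
October 24, 2043 is a Saturday; the next business day is October 26, 2043 (Monday).
Add the 60 calendar-day extension to October 26, 2043: December 25, 2043.
December 25, 2043 falls on a Friday, which is a business day, so no adjustment is needed.
The final due date is December 25, 2043.

December 25, 2043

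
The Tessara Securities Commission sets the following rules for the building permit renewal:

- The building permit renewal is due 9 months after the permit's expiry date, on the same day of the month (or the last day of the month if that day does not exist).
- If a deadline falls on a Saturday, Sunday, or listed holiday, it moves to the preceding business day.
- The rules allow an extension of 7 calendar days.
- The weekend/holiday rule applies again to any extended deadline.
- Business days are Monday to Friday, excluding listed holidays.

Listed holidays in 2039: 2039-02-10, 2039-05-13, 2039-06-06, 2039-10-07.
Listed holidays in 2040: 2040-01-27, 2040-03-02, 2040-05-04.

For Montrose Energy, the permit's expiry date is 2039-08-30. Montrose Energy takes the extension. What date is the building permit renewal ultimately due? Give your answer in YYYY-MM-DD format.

2040-06-06

Moving 9 months forward from 2039-08-30 on the corresponding day gives 2040-05-30.
Since 2040-05-30 is a Wednesday and not a holiday, the date is unchanged.
Add the 7 calendar-day extension to 2040-05-30: 2040-06-06.
Since 2040-06-06 is a Wednesday and not a holiday, the date is unchanged.
Final deadline: 2040-06-06.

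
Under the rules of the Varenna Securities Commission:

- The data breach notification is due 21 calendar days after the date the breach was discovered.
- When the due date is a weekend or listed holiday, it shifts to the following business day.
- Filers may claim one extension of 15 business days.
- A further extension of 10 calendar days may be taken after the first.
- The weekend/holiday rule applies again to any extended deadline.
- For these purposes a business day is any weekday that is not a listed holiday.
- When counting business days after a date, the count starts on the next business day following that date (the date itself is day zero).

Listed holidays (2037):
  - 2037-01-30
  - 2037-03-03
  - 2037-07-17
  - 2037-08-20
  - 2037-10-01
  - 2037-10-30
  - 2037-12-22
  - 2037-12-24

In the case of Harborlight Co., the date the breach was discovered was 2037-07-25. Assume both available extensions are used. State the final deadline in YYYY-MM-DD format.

2037-09-18

Adding 21 calendar days to 2037-07-25 gives 2037-08-15.
2037-08-15 falls on a Saturday. Rolling to the next business day gives 2037-08-17, a Monday.
Applying the 15-business-day extension: 15 business days after 2037-08-17 is 2037-09-08.
2037-09-08 (Tuesday) is already a business day.
The 10-calendar-day extension moves the deadline from 2037-09-08 to 2037-09-18.
2037-09-18 falls on a Friday, which is a business day, so no adjustment is needed.
Final deadline: 2037-09-18.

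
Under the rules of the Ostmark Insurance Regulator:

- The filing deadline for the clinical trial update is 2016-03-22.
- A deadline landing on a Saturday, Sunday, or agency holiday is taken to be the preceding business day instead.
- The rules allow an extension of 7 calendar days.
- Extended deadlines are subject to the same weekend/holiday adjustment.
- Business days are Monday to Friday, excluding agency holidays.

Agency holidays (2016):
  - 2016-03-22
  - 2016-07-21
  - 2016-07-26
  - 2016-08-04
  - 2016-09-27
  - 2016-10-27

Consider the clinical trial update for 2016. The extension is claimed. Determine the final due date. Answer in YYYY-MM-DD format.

The statutory due date is 2016-03-22.
2016-03-22 falls on a listed holiday. Rolling to the preceding business day gives 2016-03-21, a Monday.
Applying the 7-calendar-day extension: 2016-03-21 + 7 days = 2016-03-28.
2016-03-28 falls on a Monday, which is a business day, so no adjustment is needed.
So the filing is due 2016-03-28.

2016-03-28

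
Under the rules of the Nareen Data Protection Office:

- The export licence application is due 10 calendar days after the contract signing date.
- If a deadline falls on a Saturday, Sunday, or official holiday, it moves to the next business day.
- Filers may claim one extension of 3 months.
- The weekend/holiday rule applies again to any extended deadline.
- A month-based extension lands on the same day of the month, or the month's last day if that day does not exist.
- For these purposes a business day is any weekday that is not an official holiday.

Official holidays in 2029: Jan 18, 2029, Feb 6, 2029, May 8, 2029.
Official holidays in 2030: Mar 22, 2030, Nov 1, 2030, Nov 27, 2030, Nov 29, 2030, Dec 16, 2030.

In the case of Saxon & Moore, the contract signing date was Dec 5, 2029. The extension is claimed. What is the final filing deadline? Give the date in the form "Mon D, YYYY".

From Dec 5, 2029, 10 calendar days later is Dec 15, 2029.
Dec 15, 2029 is a Saturday, so it moves to the next business day, Dec 17, 2029 (Monday).
The 3 months extension carries Dec 17, 2029 to Mar 17, 2030.
Because Mar 17, 2030 is a Sunday, the deadline becomes Mar 18, 2030 (Monday).
Final deadline: Mar 18, 2030.

Mar 18, 2030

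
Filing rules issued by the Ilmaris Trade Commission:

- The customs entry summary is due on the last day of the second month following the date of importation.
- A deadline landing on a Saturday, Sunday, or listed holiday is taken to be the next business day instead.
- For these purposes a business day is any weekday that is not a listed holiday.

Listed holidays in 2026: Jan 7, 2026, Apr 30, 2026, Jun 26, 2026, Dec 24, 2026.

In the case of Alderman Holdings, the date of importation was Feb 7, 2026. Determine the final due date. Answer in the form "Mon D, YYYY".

May 1, 2026

2 months after Feb 7, 2026 falls in April 2026; the last day of that month is Apr 30, 2026.
Because Apr 30, 2026 is a listed holiday, the deadline becomes May 1, 2026 (Friday).
Deadline: May 1, 2026.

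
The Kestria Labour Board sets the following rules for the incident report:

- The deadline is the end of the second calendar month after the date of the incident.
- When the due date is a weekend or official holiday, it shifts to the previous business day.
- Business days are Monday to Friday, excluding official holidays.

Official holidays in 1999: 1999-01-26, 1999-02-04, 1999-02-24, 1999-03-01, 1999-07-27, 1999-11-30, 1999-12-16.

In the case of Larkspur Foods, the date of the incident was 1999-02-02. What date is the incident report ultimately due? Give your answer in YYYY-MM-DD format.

1999-04-30

2 months after 1999-02-02 falls in April 1999; the last day of that month is 1999-04-30.
1999-04-30 is a Friday and not a listed holiday, so it stands.
So the filing is due 1999-04-30.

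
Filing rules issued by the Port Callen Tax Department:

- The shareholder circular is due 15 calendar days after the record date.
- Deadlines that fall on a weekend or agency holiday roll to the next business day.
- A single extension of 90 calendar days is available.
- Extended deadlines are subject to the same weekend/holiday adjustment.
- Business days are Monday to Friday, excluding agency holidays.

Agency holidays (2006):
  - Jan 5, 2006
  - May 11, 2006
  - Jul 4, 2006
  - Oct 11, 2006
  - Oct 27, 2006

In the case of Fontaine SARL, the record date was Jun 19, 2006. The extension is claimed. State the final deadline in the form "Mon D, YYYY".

Oct 3, 2006

Trigger date Jun 19, 2006 + 15 calendar days = Jul 4, 2006.
Jul 4, 2006 is a listed holiday; the next business day is Jul 5, 2006 (Wednesday).
Add the 90 calendar-day extension to Jul 5, 2006: Oct 3, 2006.
Oct 3, 2006 is a Tuesday and not a listed holiday, so it stands.
The final due date is Oct 3, 2006.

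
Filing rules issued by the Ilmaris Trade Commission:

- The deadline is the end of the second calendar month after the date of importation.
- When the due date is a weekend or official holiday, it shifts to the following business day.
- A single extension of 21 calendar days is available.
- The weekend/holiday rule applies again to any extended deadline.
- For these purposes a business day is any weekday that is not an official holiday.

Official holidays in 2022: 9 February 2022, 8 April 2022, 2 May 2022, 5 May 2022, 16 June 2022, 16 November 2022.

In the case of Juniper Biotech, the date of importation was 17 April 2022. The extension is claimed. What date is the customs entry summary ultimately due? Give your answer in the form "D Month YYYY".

2 months after 17 April 2022 falls in June 2022; the last day of that month is 30 June 2022.
30 June 2022 falls on a Thursday, which is a business day, so no adjustment is needed.
Add the 21 calendar-day extension to 30 June 2022: 21 July 2022.
21 July 2022 (Thursday) is already a business day.
Final deadline: 21 July 2022.

21 July 2022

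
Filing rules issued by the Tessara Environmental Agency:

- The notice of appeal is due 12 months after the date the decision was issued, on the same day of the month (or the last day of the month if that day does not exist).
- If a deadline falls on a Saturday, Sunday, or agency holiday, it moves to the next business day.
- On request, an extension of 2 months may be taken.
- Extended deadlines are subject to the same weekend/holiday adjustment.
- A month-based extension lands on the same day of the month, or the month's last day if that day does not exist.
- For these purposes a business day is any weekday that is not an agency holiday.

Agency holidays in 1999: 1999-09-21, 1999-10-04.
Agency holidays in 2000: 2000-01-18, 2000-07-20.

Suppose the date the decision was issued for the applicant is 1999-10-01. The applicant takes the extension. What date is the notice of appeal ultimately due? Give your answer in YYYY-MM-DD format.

2000-12-04

12 months from 1999-10-01 is 2000-10-01.
Because 2000-10-01 is a Sunday, the deadline becomes 2000-10-02 (Monday).
The 2 months extension carries 2000-10-02 to 2000-12-02.
2000-12-02 is a Saturday; the next business day is 2000-12-04 (Monday).
So the filing is due 2000-12-04.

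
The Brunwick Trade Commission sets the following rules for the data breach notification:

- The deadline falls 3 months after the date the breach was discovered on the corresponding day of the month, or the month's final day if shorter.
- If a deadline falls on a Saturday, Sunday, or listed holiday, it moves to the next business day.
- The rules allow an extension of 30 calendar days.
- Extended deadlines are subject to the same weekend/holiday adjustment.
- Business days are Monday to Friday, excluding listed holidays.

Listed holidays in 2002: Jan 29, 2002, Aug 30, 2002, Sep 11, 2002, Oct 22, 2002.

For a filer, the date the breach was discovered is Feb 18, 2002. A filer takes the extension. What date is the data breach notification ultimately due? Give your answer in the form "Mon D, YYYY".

3 months from Feb 18, 2002 is May 18, 2002.
May 18, 2002 is a Saturday, so it moves to the next business day, May 20, 2002 (Monday).
Applying the 30-calendar-day extension: May 20, 2002 + 30 days = Jun 19, 2002.
Jun 19, 2002 falls on a Wednesday, which is a business day, so no adjustment is needed.
The final due date is Jun 19, 2002.

Jun 19, 2002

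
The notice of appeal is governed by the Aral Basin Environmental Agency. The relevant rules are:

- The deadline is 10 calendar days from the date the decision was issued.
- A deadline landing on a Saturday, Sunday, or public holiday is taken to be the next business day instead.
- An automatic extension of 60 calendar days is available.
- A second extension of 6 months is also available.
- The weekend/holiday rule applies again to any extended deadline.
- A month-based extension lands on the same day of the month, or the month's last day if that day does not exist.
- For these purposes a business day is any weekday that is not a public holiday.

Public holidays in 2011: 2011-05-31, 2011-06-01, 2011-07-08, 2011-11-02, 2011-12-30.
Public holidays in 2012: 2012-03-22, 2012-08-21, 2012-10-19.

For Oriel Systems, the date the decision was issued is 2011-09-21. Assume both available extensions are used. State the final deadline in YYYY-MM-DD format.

2012-06-04

10 calendar days after 2011-09-21 is 2011-10-01.
2011-10-01 is a Saturday, so it moves to the next business day, 2011-10-03 (Monday).
With the 60-day extension, 2011-10-03 becomes 2011-12-02.
2011-12-02 is a Friday and not a listed holiday, so it stands.
Applying the 6 months extension: 6 months after 2011-12-02 is 2012-06-02.
Because 2012-06-02 is a Saturday, the deadline becomes 2012-06-04 (Monday).
Final deadline: 2012-06-04.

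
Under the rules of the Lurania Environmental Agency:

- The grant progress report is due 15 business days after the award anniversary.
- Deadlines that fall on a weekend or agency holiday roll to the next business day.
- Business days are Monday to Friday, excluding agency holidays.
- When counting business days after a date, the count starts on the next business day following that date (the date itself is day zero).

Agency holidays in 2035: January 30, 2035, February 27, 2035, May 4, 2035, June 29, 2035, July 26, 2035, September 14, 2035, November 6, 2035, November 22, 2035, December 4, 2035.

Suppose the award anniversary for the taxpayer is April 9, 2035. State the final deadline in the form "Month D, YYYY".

April 30, 2035

15 business days after April 9, 2035, excluding weekends and holidays, is April 30, 2035.
Since April 30, 2035 is a Monday and not a holiday, the date is unchanged.
Final deadline: April 30, 2035.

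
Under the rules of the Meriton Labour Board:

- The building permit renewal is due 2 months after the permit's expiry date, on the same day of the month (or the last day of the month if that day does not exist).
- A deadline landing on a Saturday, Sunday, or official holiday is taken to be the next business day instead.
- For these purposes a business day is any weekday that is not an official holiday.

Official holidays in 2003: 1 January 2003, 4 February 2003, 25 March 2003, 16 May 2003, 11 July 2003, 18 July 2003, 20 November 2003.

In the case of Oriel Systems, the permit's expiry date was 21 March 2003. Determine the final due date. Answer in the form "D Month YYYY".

21 May 2003

Moving 2 months forward from 21 March 2003 on the corresponding day gives 21 May 2003.
21 May 2003 (Wednesday) is already a business day.
The final due date is 21 May 2003.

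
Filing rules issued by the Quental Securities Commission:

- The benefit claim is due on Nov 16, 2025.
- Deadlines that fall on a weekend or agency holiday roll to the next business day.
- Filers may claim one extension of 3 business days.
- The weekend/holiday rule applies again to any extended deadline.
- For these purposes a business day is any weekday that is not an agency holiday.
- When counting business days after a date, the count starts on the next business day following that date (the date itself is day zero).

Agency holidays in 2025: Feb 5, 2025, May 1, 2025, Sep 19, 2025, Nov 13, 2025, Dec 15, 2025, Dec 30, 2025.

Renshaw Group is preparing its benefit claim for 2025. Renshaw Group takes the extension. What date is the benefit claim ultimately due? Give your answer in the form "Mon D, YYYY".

Nov 20, 2025

Start from the fixed due date, Nov 16, 2025.
Nov 16, 2025 is a Sunday; the next business day is Nov 17, 2025 (Monday).
Counting 3 further business days from Nov 17, 2025 reaches Nov 20, 2025.
Since Nov 20, 2025 is a Thursday and not a holiday, the date is unchanged.
Final deadline: Nov 20, 2025.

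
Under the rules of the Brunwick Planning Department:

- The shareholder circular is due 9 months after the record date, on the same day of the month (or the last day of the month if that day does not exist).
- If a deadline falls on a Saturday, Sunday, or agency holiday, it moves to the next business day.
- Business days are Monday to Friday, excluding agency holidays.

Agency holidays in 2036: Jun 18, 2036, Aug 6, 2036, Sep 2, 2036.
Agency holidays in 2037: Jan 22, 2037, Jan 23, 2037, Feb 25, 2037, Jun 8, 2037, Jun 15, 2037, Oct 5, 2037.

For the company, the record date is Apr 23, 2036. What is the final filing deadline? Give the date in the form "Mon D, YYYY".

9 months after Apr 23, 2036, on the same day of the month, is Jan 23, 2037.
Jan 23, 2037 is a listed holiday; the next business day is Jan 26, 2037 (Monday).
Final deadline: Jan 26, 2037.

Jan 26, 2037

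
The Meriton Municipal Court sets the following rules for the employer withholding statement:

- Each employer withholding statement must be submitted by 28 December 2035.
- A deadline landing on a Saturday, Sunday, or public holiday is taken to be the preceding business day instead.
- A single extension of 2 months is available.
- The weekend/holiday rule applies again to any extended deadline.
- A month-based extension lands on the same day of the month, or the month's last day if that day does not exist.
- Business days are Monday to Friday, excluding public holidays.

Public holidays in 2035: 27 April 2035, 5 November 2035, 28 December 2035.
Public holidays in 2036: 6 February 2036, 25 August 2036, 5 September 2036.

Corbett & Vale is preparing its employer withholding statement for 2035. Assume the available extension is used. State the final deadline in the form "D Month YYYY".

27 February 2036

The statutory due date is 28 December 2035.
28 December 2035 is a listed holiday; the preceding business day is 27 December 2035 (Thursday).
Add 2 months to 27 December 2035: 27 February 2036.
27 February 2036 is a Wednesday and not a listed holiday, so it stands.
Final deadline: 27 February 2036.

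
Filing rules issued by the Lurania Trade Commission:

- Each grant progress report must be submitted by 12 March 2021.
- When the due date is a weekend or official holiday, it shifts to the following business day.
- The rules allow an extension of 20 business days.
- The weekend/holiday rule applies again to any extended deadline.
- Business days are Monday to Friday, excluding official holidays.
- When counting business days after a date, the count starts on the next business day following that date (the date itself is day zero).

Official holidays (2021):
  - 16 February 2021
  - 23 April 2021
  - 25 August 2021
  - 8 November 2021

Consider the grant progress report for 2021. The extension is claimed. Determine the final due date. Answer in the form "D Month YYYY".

9 April 2021

Start from the fixed due date, 12 March 2021.
12 March 2021 falls on a Friday, which is a business day, so no adjustment is needed.
Applying the 20-business-day extension: 20 business days after 12 March 2021 is 9 April 2021.
Since 9 April 2021 is a Friday and not a holiday, the date is unchanged.
Deadline: 9 April 2021.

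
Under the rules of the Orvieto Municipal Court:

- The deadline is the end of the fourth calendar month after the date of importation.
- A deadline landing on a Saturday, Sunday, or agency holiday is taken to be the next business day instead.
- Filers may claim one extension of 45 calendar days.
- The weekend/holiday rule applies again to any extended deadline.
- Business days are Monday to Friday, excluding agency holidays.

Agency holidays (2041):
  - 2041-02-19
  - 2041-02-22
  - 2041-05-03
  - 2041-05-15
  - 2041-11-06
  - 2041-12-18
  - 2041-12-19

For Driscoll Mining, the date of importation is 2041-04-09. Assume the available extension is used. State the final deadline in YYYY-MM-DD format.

4 months after 2041-04-09 falls in August 2041; the last day of that month is 2041-08-31.
2041-08-31 is a Saturday; the next business day is 2041-09-02 (Monday).
Add the 45 calendar-day extension to 2041-09-02: 2041-10-17.
2041-10-17 is a Thursday and not a listed holiday, so it stands.
Deadline: 2041-10-17.

2041-10-17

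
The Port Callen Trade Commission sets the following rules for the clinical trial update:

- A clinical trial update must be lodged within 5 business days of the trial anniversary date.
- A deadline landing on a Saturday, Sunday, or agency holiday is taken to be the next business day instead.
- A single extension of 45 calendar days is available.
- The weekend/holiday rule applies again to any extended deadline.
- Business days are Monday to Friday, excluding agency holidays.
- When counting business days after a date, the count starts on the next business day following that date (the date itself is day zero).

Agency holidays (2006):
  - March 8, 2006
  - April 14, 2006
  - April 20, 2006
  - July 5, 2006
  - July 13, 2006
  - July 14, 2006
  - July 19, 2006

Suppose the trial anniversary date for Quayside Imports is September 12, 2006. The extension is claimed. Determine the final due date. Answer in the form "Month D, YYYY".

Counting 5 business days after September 12, 2006 (skipping weekends and listed holidays) reaches September 19, 2006.
Since September 19, 2006 is a Tuesday and not a holiday, the date is unchanged.
The 45-calendar-day extension moves the deadline from September 19, 2006 to November 3, 2006.
November 3, 2006 is a Friday and not a listed holiday, so it stands.
Deadline: November 3, 2006.

November 3, 2006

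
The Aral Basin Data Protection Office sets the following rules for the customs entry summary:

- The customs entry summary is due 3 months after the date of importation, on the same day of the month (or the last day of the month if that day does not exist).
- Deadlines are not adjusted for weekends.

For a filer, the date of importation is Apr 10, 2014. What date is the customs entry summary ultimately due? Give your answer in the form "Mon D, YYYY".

3 months after Apr 10, 2014, on the same day of the month, is Jul 10, 2014.
No adjustment is made for weekends or holidays, so Jul 10, 2014 stands.
Final deadline: Jul 10, 2014.

Jul 10, 2014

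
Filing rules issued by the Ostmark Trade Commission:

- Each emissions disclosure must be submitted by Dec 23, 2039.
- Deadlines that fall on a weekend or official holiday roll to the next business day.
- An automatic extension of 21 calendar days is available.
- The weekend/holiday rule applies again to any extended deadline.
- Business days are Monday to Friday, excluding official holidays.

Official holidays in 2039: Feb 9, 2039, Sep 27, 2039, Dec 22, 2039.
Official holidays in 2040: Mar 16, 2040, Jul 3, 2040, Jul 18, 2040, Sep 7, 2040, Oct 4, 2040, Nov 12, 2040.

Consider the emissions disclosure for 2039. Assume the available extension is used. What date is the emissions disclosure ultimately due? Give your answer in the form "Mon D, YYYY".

The stated deadline is Dec 23, 2039.
Dec 23, 2039 falls on a Friday, which is a business day, so no adjustment is needed.
The 21-calendar-day extension moves the deadline from Dec 23, 2039 to Jan 13, 2040.
Jan 13, 2040 (Friday) is already a business day.
Final deadline: Jan 13, 2040.

Jan 13, 2040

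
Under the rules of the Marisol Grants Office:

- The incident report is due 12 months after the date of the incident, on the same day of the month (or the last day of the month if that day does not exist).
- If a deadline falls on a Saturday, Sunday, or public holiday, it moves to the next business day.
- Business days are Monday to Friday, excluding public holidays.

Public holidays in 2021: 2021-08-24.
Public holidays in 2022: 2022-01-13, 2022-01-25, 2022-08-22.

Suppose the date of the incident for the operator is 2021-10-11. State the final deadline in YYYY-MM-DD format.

12 months after 2021-10-11, on the same day of the month, is 2022-10-11.
2022-10-11 is a Tuesday and not a listed holiday, so it stands.
Final deadline: 2022-10-11.

2022-10-11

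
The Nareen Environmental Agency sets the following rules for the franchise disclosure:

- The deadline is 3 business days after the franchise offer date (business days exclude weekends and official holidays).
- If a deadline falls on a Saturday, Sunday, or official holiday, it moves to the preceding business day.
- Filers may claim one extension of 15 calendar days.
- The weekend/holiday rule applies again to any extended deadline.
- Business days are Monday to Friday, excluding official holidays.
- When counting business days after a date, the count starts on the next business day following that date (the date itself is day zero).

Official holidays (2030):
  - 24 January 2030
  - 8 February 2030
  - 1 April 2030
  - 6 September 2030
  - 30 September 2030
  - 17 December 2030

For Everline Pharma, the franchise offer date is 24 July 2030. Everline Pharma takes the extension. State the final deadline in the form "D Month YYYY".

13 August 2030

Counting 3 business days after 24 July 2030 (skipping weekends and listed holidays) reaches 29 July 2030.
Since 29 July 2030 is a Monday and not a holiday, the date is unchanged.
The 15-calendar-day extension moves the deadline from 29 July 2030 to 13 August 2030.
Since 13 August 2030 is a Tuesday and not a holiday, the date is unchanged.
Deadline: 13 August 2030.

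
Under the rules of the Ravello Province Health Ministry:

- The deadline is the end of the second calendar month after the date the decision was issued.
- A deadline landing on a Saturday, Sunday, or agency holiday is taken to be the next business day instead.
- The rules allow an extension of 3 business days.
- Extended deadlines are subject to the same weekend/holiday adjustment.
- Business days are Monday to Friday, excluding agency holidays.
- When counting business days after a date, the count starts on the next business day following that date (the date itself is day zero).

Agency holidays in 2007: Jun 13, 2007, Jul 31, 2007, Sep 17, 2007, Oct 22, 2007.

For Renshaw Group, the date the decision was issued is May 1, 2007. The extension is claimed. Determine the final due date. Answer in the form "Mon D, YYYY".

Aug 6, 2007

2 months after May 1, 2007 is July 2007; that month ends on Jul 31, 2007.
Jul 31, 2007 is a listed holiday, so it moves to the next business day, Aug 1, 2007 (Wednesday).
Counting 3 further business days from Aug 1, 2007 reaches Aug 6, 2007.
Aug 6, 2007 falls on a Monday, which is a business day, so no adjustment is needed.
Deadline: Aug 6, 2007.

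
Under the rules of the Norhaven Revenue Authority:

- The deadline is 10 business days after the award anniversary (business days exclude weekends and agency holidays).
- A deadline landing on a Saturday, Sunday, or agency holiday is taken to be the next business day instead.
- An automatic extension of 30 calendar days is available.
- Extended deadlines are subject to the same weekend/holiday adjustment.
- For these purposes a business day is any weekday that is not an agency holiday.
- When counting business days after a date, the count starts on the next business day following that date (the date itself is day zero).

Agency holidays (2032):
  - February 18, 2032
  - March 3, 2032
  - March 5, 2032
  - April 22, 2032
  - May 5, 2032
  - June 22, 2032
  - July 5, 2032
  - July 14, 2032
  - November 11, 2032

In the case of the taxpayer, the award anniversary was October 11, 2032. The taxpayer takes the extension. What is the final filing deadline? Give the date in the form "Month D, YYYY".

November 24, 2032

Starting the day after October 11, 2032 and counting 10 business days lands on October 25, 2032.
October 25, 2032 (Monday) is already a business day.
Add the 30 calendar-day extension to October 25, 2032: November 24, 2032.
November 24, 2032 is a Wednesday and not a listed holiday, so it stands.
Deadline: November 24, 2032.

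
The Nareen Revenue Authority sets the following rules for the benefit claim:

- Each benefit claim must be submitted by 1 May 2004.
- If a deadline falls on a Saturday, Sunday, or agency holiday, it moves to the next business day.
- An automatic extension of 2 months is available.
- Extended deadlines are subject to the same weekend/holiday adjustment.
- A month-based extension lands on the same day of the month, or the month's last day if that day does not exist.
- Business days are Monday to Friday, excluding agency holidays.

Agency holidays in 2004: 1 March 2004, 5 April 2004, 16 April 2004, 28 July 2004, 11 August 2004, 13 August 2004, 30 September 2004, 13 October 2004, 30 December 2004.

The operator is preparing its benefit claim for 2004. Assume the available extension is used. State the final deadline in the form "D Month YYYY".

Start from the fixed due date, 1 May 2004.
1 May 2004 falls on a Saturday. Rolling to the next business day gives 3 May 2004, a Monday.
The 2 months extension carries 3 May 2004 to 3 July 2004.
3 July 2004 falls on a Saturday. Rolling to the next business day gives 5 July 2004, a Monday.
So the filing is due 5 July 2004.

5 July 2004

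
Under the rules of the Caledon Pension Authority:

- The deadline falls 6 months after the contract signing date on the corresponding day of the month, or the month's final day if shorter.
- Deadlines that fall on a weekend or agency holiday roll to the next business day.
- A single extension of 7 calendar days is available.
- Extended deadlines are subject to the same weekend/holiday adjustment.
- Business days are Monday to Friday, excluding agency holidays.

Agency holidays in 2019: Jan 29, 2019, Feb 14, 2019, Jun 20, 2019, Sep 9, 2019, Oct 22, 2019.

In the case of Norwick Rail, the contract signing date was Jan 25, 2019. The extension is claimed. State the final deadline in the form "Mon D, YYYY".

6 months from Jan 25, 2019 is Jul 25, 2019.
Jul 25, 2019 falls on a Thursday, which is a business day, so no adjustment is needed.
Add the 7 calendar-day extension to Jul 25, 2019: Aug 1, 2019.
Aug 1, 2019 falls on a Thursday, which is a business day, so no adjustment is needed.
So the filing is due Aug 1, 2019.

Aug 1, 2019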